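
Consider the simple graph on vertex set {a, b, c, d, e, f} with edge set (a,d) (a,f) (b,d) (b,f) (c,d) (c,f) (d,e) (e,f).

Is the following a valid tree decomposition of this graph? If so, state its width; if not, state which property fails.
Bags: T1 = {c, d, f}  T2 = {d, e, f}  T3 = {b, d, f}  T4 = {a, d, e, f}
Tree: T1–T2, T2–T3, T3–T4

No — bags containing vertex e are not connected in the tree.

A tree decomposition must satisfy three properties: every vertex lies in some bag; for every edge, both endpoints lie together in some bag; and for every vertex, the bags containing it form a connected subtree. Here bags containing vertex e are not connected in the tree, so the decomposition is invalid.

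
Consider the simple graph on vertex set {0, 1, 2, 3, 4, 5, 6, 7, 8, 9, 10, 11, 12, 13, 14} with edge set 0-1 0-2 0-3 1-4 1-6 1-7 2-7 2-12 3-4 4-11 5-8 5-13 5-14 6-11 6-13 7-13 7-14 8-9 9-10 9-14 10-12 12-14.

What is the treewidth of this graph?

3

A width-3 tree decomposition is:
Bags: B1 = {0, 3, 4, 11}  B2 = {0, 1, 4, 11}  B3 = {0, 1, 6, 11}  B4 = {0, 1, 2, 6}  B5 = {1, 2, 6, 7}  B6 = {2, 6, 7, 13}  B7 = {2, 7, 12, 13}  B8 = {7, 12, 13, 14}  B9 = {5, 12, 13, 14}  B10 = {5, 10, 12, 14}  B11 = {5, 9, 10, 14}  B12 = {5, 8, 9, 10}
Tree: B1–B2, B2–B3, B3–B4, B4–B5, B5–B6, B6–B7, B7–B8, B8–B9, B9–B10, B10–B11, B11–B12
Every bag has size at most 4, so the width is 4 − 1 = 3 and tw(G) ≤ 3. For the lower bound: the 4 vertex sets {3,4,11}, {0}, {1}, {2,6,7,13} are disjoint, each induces a connected subgraph, and every pair is joined by at least one edge of G. Contracting each set to a single vertex therefore yields K_{4} as a minor, and since treewidth is minor-monotone, tw(G) ≥ tw(K_{4}) = 3. The upper and lower bounds meet at 3, so that is the treewidth.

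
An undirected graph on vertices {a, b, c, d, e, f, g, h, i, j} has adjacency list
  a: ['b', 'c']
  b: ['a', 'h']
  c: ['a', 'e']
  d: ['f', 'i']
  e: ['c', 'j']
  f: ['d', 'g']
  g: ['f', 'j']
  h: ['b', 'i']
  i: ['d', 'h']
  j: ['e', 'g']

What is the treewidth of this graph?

2

A width-2 tree decomposition is:
Bags: B1 = {c, e, j}  B2 = {c, g, j}  B3 = {c, f, g}  B4 = {c, d, f}  B5 = {c, d, i}  B6 = {c, h, i}  B7 = {b, c, h}  B8 = {a, b, c}
Tree: B1–B2, B2–B3, B3–B4, B4–B5, B5–B6, B6–B7, B7–B8
The largest bag has 3 vertices, giving width 2; this decomposition certifies tw(G) ≤ 2. For the lower bound, G contains the cycle c–e–j–g–f–d–i–h–b–a–c, so G is not a forest; only forests have treewidth ≤ 1, hence tw(G) ≥ 2. The upper and lower bounds meet at 2, so that is the treewidth.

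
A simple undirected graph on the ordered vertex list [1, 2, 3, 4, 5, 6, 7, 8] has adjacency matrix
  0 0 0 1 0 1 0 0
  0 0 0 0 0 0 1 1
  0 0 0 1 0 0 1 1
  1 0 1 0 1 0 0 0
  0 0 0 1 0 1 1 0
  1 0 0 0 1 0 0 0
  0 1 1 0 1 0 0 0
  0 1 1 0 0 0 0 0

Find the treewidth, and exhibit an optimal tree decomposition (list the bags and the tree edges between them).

Each bag holds 3 vertices, so the decomposition has width 2, which upper-bounds the treewidth. The edges 6–1–4–5–6 form a cycle, so G is not a tree and its treewidth is at least 2. The upper and lower bounds meet at 2, so that is the treewidth.

Treewidth 2.
One optimal decomposition is:
Bags: B1 = {1, 5, 6}  B2 = {1, 4, 5}  B3 = {4, 5, 7}  B4 = {3, 4, 7}  B5 = {2, 3, 7}  B6 = {2, 3, 8}
Tree: B1–B2, B2–B3, B3–B4, B4–B5, B5–B6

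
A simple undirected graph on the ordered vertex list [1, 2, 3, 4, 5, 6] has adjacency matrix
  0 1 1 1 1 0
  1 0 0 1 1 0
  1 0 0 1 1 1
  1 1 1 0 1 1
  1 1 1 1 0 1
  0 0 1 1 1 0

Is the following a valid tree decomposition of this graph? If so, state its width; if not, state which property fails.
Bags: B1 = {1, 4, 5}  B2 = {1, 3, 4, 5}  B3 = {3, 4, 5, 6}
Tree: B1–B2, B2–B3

No — vertex 2 appears in no bag.

A tree decomposition must satisfy three properties: every vertex lies in some bag; for every edge, both endpoints lie together in some bag; and for every vertex, the bags containing it form a connected subtree. Here vertex 2 appears in no bag, so the decomposition is invalid.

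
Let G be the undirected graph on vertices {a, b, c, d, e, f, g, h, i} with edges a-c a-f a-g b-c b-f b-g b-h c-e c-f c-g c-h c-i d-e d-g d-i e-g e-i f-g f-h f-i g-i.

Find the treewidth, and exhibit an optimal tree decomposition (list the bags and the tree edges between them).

Each bag holds 4 vertices, so the decomposition has width 3, which upper-bounds the treewidth. Conversely, {d, e, g, i} is a clique of size 4, and the vertices of any clique must share a bag in every tree decomposition; so some bag has ≥ 4 vertices and tw(G) ≥ 3. The upper and lower bounds meet at 3, so that is the treewidth.

Treewidth 3.
Bags: B1 = {c, f, g, i}  B2 = {b, c, f, g}  B3 = {c, e, g, i}  B4 = {b, c, f, h}  B5 = {a, c, f, g}  B6 = {d, e, g, i}
Tree: B1–B2, B1–B3, B2–B4, B2–B5, B3–B6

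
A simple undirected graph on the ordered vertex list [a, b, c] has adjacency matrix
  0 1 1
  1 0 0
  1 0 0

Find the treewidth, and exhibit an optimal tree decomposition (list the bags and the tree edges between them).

Treewidth 1.
One optimal decomposition is:
Bags: B1 = {a, c}  B2 = {a, b}
Tree: B1–B2

The largest bag has 2 vertices, giving width 1; this decomposition certifies tw(G) ≤ 1. Any graph with an edge has treewidth ≥ 1, and G has the edge a–c. Therefore the treewidth is 1.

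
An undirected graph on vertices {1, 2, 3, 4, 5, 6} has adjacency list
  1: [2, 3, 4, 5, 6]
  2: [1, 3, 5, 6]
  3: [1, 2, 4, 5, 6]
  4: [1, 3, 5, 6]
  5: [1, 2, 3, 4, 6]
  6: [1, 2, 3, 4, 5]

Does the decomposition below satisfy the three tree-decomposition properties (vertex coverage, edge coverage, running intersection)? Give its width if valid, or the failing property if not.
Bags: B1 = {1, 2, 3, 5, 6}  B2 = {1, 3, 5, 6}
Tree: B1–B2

A tree decomposition must satisfy three properties: every vertex lies in some bag; for every edge, both endpoints lie together in some bag; and for every vertex, the bags containing it form a connected subtree. Here vertex 4 appears in no bag, so the decomposition is invalid.

No — vertex 4 appears in no bag.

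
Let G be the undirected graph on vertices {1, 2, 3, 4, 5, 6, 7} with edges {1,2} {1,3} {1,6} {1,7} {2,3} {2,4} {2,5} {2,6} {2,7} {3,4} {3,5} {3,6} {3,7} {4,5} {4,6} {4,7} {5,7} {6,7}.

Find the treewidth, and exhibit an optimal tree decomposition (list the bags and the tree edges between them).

Treewidth 4.
One such decomposition:
Bags: B1 = {2, 3, 4, 5, 7}  B2 = {2, 3, 4, 6, 7}  B3 = {1, 2, 3, 6, 7}
Tree: B1–B2, B2–B3

Every bag has size at most 5, so the width is 5 − 1 = 4 and tw(G) ≤ 4. Conversely, {1, 2, 3, 6, 7} is a clique of size 5, and the vertices of any clique must share a bag in every tree decomposition; so some bag has ≥ 5 vertices and tw(G) ≥ 4. Therefore the treewidth is 4.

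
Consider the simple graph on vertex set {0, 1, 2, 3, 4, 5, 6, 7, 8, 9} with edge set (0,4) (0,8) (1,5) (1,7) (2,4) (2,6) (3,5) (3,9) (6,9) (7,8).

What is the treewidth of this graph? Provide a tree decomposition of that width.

Each bag holds 3 vertices, so the decomposition has width 2, which upper-bounds the treewidth. For the lower bound, G contains the cycle 4–0–8–7–1–5–3–9–6–2–4, so G is not a forest; only forests have treewidth ≤ 1, hence tw(G) ≥ 2. Combining the bounds, tw(G) = 2.

Treewidth 2.
One such decomposition:
Bags: B1 = {0, 4, 8}  B2 = {4, 7, 8}  B3 = {1, 4, 7}  B4 = {1, 4, 5}  B5 = {3, 4, 5}  B6 = {3, 4, 9}  B7 = {4, 6, 9}  B8 = {2, 4, 6}
Tree: B1–B2, B2–B3, B3–B4, B4–B5, B5–B6, B6–B7, B7–B8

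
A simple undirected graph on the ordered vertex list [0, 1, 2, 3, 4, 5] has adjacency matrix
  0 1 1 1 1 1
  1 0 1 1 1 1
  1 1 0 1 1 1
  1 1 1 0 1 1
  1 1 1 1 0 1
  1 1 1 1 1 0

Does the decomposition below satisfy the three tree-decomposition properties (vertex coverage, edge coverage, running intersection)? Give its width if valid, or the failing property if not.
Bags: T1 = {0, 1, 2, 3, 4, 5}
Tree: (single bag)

Checking the three conditions: (i) the bags cover all of {0, 1, 2, 3, 4, 5}; (ii) for each edge, some bag contains both endpoints; (iii) the bags containing any fixed vertex form a subtree. All hold, so the decomposition is valid with width 6 − 1 = 5.

Yes; width 5.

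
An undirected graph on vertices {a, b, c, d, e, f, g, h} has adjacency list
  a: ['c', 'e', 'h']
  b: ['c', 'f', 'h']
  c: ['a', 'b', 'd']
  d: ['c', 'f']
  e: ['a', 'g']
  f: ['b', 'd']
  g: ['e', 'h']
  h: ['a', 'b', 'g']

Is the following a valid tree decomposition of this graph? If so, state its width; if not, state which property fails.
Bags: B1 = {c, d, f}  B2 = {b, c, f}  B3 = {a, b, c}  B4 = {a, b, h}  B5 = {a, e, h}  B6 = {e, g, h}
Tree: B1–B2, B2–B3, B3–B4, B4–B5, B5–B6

Yes; width 2.

Every vertex of G appears in some bag (union = {a, b, c, d, e, f, g, h}); every edge is covered by a bag; and for each vertex v the set of bags containing v is connected in the bag tree. The decomposition is therefore valid. The largest bag has 3 vertices, so the width is 2.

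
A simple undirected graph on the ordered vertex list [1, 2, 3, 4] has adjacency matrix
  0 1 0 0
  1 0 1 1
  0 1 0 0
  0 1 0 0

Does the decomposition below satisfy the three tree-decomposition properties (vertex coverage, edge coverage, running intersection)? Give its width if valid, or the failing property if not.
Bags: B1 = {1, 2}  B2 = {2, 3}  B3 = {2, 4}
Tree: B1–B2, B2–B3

Yes; width 1.

Checking the three conditions: (i) the bags cover all of {1, 2, 3, 4}; (ii) for each edge, some bag contains both endpoints; (iii) the bags containing any fixed vertex form a subtree. All hold, so the decomposition is valid with width 2 − 1 = 1.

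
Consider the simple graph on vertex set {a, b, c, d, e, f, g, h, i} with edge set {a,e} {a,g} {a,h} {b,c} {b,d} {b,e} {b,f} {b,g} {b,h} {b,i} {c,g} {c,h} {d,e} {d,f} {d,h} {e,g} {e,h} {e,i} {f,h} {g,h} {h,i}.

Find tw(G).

A width-3 tree decomposition is:
Bags: B1 = {b, d, e, h}  B2 = {b, e, g, h}  B3 = {b, e, h, i}  B4 = {a, e, g, h}  B5 = {b, c, g, h}  B6 = {b, d, f, h}
Tree: B1–B2, B2–B3, B2–B4, B2–B5, B1–B6
The largest bag has 4 vertices, giving width 3; this decomposition certifies tw(G) ≤ 3. On the other hand G contains the 4-clique {a, e, g, h}. A clique must lie in a single bag of any decomposition, so no decomposition can have width below 3. Combining the bounds, tw(G) = 3.

3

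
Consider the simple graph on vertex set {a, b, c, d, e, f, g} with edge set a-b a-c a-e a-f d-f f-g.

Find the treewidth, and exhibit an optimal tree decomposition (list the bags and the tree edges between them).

Every bag has size at most 2, so the width is 2 − 1 = 1 and tw(G) ≤ 1. G has an edge, so its treewidth is at least 1. Therefore the treewidth is 1.

Treewidth 1.
One optimal decomposition is:
Bags: B1 = {a, f}  B2 = {a, c}  B3 = {a, b}  B4 = {a, e}  B5 = {d, f}  B6 = {f, g}
Tree: B1–B2, B2–B3, B2–B4, B1–B5, B1–B6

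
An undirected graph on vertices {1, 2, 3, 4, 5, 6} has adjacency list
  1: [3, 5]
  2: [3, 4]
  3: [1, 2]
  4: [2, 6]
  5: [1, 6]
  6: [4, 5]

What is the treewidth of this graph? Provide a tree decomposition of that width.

Treewidth 2.
One such decomposition:
Bags: B1 = {4, 5, 6}  B2 = {2, 4, 5}  B3 = {2, 3, 5}  B4 = {1, 3, 5}
Tree: B1–B2, B2–B3, B3–B4

Each bag holds 3 vertices, so the decomposition has width 2, which upper-bounds the treewidth. For the lower bound, G contains the cycle 5–6–4–2–3–1–5, so G is not a forest; only forests have treewidth ≤ 1, hence tw(G) ≥ 2. The upper and lower bounds meet at 2, so that is the treewidth.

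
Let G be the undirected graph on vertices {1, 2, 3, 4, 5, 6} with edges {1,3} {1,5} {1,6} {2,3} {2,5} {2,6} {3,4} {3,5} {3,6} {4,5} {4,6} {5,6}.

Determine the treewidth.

3

A width-3 tree decomposition is:
Bags: B1 = {3, 4, 5, 6}  B2 = {2, 3, 5, 6}  B3 = {1, 3, 5, 6}
Tree: B1–B2, B1–B3
Every bag has size at most 4, so the width is 4 − 1 = 3 and tw(G) ≤ 3. Conversely, {1, 3, 5, 6} is a clique of size 4, and the vertices of any clique must share a bag in every tree decomposition; so some bag has ≥ 4 vertices and tw(G) ≥ 3. Combining the bounds, tw(G) = 3.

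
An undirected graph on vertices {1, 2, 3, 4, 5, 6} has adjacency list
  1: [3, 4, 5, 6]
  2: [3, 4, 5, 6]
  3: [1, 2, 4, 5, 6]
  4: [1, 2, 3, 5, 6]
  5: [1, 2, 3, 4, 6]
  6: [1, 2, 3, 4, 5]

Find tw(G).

4

A width-4 tree decomposition is:
Bags: B1 = {2, 3, 4, 5, 6}  B2 = {1, 3, 4, 5, 6}
Tree: B1–B2
The largest bag has 5 vertices, giving width 4; this decomposition certifies tw(G) ≤ 4. Conversely, {1, 3, 4, 5, 6} is a clique of size 5, and the vertices of any clique must share a bag in every tree decomposition; so some bag has ≥ 5 vertices and tw(G) ≥ 4. Combining the bounds, tw(G) = 4.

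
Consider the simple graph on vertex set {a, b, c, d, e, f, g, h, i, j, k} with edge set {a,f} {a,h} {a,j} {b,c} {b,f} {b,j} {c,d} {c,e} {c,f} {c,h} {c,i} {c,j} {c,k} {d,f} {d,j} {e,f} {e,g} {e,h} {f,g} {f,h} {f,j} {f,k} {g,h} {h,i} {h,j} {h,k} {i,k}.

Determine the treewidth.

A width-3 tree decomposition is:
Bags: B1 = {c, f, h, k}  B2 = {c, e, f, h}  B3 = {c, f, h, j}  B4 = {e, f, g, h}  B5 = {c, d, f, j}  B6 = {c, h, i, k}  B7 = {a, f, h, j}  B8 = {b, c, f, j}
Tree: B1–B2, B1–B3, B2–B4, B3–B5, B1–B6, B3–B7, B3–B8
The largest bag has 4 vertices, giving width 3; this decomposition certifies tw(G) ≤ 3. For the lower bound, the 4 vertices {c, d, f, j} are pairwise adjacent, and any tree decomposition puts a clique entirely inside one bag — forcing width ≥ 3. The upper and lower bounds meet at 3, so that is the treewidth.

3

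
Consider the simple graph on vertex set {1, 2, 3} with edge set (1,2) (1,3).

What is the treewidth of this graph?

A width-1 tree decomposition is:
Bags: B1 = {1, 3}  B2 = {1, 2}
Tree: B1–B2
The largest bag has 2 vertices, giving width 1; this decomposition certifies tw(G) ≤ 1. G has an edge, so its treewidth is at least 1. The upper and lower bounds meet at 1, so that is the treewidth.

1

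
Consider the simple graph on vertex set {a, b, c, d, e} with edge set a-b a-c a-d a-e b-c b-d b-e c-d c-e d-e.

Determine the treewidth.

A width-4 tree decomposition is:
Bags: B1 = {a, b, c, d, e}
Tree: (single bag)
A single bag containing all 5 vertices is trivially a valid decomposition of width 4. On the other hand G contains the 5-clique {a, b, c, d, e}. A clique must lie in a single bag of any decomposition, so no decomposition can have width below 4. Hence tw(G) = 4 exactly.

4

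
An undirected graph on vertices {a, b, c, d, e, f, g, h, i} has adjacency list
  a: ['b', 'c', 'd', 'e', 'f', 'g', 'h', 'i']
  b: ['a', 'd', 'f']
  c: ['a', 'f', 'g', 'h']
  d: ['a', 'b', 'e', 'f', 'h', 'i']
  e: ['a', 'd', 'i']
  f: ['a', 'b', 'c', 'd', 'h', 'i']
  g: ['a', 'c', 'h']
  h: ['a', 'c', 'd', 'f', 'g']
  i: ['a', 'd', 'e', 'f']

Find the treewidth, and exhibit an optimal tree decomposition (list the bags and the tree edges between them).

The largest bag has 4 vertices, giving width 3; this decomposition certifies tw(G) ≤ 3. For the lower bound, the 4 vertices {a, d, e, i} are pairwise adjacent, and any tree decomposition puts a clique entirely inside one bag — forcing width ≥ 3. The upper and lower bounds meet at 3, so that is the treewidth.

Treewidth 3.
Bags: B1 = {a, d, f, i}  B2 = {a, d, f, h}  B3 = {a, c, f, h}  B4 = {a, c, g, h}  B5 = {a, d, e, i}  B6 = {a, b, d, f}
Tree: B1–B2, B2–B3, B3–B4, B1–B5, B1–B6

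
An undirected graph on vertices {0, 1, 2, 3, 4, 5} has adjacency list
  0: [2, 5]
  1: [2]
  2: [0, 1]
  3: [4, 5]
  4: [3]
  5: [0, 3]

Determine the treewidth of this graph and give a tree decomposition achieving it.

The largest bag has 2 vertices, giving width 1; this decomposition certifies tw(G) ≤ 1. Any graph with an edge has treewidth ≥ 1, and G has the edge 4–3. Hence tw(G) = 1 exactly.

Treewidth 1.
One such decomposition:
Bags: B1 = {3, 4}  B2 = {3, 5}  B3 = {0, 5}  B4 = {0, 2}  B5 = {1, 2}
Tree: B1–B2, B2–B3, B3–B4, B4–B5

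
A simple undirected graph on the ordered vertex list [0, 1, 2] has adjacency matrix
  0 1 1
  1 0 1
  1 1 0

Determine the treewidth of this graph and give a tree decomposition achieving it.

Treewidth 2.
One such decomposition:
Bags: B1 = {0, 1, 2}
Tree: (single bag)

A single bag containing all 3 vertices is trivially a valid decomposition of width 2. Conversely, {0, 1, 2} is a clique of size 3, and the vertices of any clique must share a bag in every tree decomposition; so some bag has ≥ 3 vertices and tw(G) ≥ 2. Hence tw(G) = 2 exactly.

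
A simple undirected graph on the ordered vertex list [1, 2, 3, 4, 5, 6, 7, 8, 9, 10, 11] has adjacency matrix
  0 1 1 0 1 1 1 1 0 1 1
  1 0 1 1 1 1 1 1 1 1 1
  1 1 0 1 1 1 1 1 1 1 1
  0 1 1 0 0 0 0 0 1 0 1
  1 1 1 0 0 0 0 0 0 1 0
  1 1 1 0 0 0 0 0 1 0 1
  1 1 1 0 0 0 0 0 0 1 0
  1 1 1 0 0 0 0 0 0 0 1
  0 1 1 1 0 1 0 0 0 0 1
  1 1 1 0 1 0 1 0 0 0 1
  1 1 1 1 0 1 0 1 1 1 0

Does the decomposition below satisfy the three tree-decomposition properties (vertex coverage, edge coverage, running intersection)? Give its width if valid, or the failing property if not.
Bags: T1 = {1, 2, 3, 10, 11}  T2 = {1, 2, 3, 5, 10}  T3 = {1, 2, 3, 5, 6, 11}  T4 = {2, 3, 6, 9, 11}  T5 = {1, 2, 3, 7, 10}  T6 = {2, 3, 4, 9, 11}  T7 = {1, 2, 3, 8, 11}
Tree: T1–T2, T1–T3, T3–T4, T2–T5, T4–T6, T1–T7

No — bags containing vertex 5 are not connected in the tree.

A tree decomposition must satisfy three properties: every vertex lies in some bag; for every edge, both endpoints lie together in some bag; and for every vertex, the bags containing it form a connected subtree. Here bags containing vertex 5 are not connected in the tree, so the decomposition is invalid.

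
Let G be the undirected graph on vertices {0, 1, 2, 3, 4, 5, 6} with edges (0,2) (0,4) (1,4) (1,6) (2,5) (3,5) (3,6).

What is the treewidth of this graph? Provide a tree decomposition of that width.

Each bag holds 3 vertices, so the decomposition has width 2, which upper-bounds the treewidth. Since 6–3–5–2–0–4–1–6 is a cycle in G, G is not acyclic. Forests are exactly the graphs of treewidth ≤ 1, so tw(G) ≥ 2. Therefore the treewidth is 2.

Treewidth 2.
Bags: B1 = {3, 5, 6}  B2 = {2, 5, 6}  B3 = {0, 2, 6}  B4 = {0, 4, 6}  B5 = {1, 4, 6}
Tree: B1–B2, B2–B3, B3–B4, B4–B5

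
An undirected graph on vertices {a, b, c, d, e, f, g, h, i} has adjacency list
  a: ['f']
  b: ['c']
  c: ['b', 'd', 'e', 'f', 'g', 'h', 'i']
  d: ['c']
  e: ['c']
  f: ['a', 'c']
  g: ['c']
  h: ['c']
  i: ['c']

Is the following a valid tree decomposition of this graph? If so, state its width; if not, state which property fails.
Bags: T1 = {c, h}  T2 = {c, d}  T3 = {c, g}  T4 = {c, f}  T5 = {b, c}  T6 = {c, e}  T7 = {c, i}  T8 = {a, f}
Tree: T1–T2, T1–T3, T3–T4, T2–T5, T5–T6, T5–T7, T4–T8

Yes; width 1.

Every vertex of G appears in some bag (union = {a, b, c, d, e, f, g, h, i}); every edge is covered by a bag; and for each vertex v the set of bags containing v is connected in the bag tree. The decomposition is therefore valid. The largest bag has 2 vertices, so the width is 1.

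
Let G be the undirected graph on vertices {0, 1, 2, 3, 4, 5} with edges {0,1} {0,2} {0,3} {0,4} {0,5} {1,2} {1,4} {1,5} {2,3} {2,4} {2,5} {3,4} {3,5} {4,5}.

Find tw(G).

4

A width-4 tree decomposition is:
Bags: B1 = {0, 1, 2, 4, 5}  B2 = {0, 2, 3, 4, 5}
Tree: B1–B2
The largest bag has 5 vertices, giving width 4; this decomposition certifies tw(G) ≤ 4. For the lower bound, the 5 vertices {0, 1, 2, 4, 5} are pairwise adjacent, and any tree decomposition puts a clique entirely inside one bag — forcing width ≥ 4. The upper and lower bounds meet at 4, so that is the treewidth.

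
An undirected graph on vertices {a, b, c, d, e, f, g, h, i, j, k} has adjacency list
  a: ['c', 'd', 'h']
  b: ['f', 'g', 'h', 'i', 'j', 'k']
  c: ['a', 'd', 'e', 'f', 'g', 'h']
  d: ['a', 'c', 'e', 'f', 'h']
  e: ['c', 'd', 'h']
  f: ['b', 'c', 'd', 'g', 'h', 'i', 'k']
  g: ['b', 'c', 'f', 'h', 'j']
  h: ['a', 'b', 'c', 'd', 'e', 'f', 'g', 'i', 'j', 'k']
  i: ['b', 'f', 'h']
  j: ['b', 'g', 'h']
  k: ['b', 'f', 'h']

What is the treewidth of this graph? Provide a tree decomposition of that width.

Treewidth 3.
One optimal decomposition is:
Bags: B1 = {b, f, g, h}  B2 = {c, f, g, h}  B3 = {c, d, f, h}  B4 = {b, g, h, j}  B5 = {c, d, e, h}  B6 = {a, c, d, h}  B7 = {b, f, h, i}  B8 = {b, f, h, k}
Tree: B1–B2, B2–B3, B1–B4, B3–B5, B5–B6, B1–B7, B7–B8

The largest bag has 4 vertices, giving width 3; this decomposition certifies tw(G) ≤ 3. On the other hand G contains the 4-clique {a, c, d, h}. A clique must lie in a single bag of any decomposition, so no decomposition can have width below 3. The upper and lower bounds meet at 3, so that is the treewidth.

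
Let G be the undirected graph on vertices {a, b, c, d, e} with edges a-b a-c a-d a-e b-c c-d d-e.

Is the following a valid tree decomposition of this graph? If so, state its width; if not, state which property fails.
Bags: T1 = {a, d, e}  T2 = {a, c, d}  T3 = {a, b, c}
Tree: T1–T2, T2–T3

Checking the three conditions: (i) the bags cover all of {a, b, c, d, e}; (ii) for each edge, some bag contains both endpoints; (iii) the bags containing any fixed vertex form a subtree. All hold, so the decomposition is valid with width 3 − 1 = 2.

Yes; width 2.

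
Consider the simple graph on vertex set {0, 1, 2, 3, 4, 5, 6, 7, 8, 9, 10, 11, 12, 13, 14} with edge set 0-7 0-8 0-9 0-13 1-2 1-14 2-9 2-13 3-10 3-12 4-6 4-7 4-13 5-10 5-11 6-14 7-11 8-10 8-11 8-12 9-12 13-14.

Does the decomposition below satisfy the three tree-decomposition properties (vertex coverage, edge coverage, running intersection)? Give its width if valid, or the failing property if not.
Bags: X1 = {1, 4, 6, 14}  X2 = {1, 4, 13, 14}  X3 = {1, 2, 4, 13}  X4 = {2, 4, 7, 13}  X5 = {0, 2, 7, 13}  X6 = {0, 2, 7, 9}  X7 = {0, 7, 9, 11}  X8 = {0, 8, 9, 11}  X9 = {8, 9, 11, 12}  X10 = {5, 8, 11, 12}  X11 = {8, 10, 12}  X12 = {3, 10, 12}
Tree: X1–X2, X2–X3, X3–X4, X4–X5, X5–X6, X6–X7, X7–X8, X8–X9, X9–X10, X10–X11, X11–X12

A tree decomposition must satisfy three properties: every vertex lies in some bag; for every edge, both endpoints lie together in some bag; and for every vertex, the bags containing it form a connected subtree. Here edge (5,10) lies in no bag, so the decomposition is invalid.

No — edge (5,10) lies in no bag.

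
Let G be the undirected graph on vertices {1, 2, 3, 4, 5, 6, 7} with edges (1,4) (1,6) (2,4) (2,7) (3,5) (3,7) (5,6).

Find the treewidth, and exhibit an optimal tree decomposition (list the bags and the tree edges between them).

The largest bag has 3 vertices, giving width 2; this decomposition certifies tw(G) ≤ 2. For the lower bound, G contains the cycle 1–4–2–7–3–5–6–1, so G is not a forest; only forests have treewidth ≤ 1, hence tw(G) ≥ 2. Combining the bounds, tw(G) = 2.

Treewidth 2.
One such decomposition:
Bags: B1 = {1, 2, 4}  B2 = {1, 2, 7}  B3 = {1, 3, 7}  B4 = {1, 3, 5}  B5 = {1, 5, 6}
Tree: B1–B2, B2–B3, B3–B4, B4–B5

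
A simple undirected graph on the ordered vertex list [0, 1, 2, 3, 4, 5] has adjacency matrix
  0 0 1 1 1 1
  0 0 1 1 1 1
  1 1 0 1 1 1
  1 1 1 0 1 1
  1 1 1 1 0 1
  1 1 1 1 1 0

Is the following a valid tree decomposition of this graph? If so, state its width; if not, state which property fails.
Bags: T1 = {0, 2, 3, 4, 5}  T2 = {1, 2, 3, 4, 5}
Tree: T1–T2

Yes; width 4.

Every vertex of G appears in some bag (union = {0, 1, 2, 3, 4, 5}); every edge is covered by a bag; and for each vertex v the set of bags containing v is connected in the bag tree. The decomposition is therefore valid. The largest bag has 5 vertices, so the width is 4.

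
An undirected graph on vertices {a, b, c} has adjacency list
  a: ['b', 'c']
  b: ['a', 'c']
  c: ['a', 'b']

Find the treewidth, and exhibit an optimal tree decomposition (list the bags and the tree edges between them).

With just one bag of size 3, the width is 3 − 1 = 2, so tw(G) ≤ 2. Conversely, {a, b, c} is a clique of size 3, and the vertices of any clique must share a bag in every tree decomposition; so some bag has ≥ 3 vertices and tw(G) ≥ 2. Hence tw(G) = 2 exactly.

Treewidth 2.
Bags: B1 = {a, b, c}
Tree: (single bag)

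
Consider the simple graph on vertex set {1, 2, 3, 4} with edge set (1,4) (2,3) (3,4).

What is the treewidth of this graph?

A width-1 tree decomposition is:
Bags: B1 = {3, 4}  B2 = {1, 4}  B3 = {2, 3}
Tree: B1–B2, B1–B3
Every bag has size at most 2, so the width is 2 − 1 = 1 and tw(G) ≤ 1. G has an edge, so its treewidth is at least 1. Therefore the treewidth is 1.

1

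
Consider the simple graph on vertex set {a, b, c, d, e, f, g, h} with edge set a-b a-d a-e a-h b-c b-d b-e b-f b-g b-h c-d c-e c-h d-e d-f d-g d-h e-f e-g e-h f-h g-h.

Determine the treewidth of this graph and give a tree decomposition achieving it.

The largest bag has 5 vertices, giving width 4; this decomposition certifies tw(G) ≤ 4. On the other hand G contains the 5-clique {b, d, e, g, h}. A clique must lie in a single bag of any decomposition, so no decomposition can have width below 4. Therefore the treewidth is 4.

Treewidth 4.
One optimal decomposition is:
Bags: B1 = {a, b, d, e, h}  B2 = {b, c, d, e, h}  B3 = {b, d, e, g, h}  B4 = {b, d, e, f, h}
Tree: B1–B2, B2–B3, B2–B4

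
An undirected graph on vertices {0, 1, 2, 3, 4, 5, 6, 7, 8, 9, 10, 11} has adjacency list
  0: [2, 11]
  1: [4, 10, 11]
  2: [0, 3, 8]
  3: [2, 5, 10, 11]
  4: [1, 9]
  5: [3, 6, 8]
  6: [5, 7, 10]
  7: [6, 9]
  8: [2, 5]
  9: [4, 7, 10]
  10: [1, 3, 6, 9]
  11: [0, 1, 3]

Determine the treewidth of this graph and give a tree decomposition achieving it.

Treewidth 3.
One such decomposition:
Bags: B1 = {4, 6, 7, 9}  B2 = {4, 6, 9, 10}  B3 = {1, 4, 6, 10}  B4 = {1, 5, 6, 10}  B5 = {1, 3, 5, 10}  B6 = {1, 3, 5, 11}  B7 = {3, 5, 8, 11}  B8 = {2, 3, 8, 11}  B9 = {0, 2, 8, 11}
Tree: B1–B2, B2–B3, B3–B4, B4–B5, B5–B6, B6–B7, B7–B8, B8–B9

Each bag holds 4 vertices, so the decomposition has width 3, which upper-bounds the treewidth. For the lower bound: the 4 vertex sets {4,7,9}, {6}, {10}, {1,3,5,11} are disjoint, each induces a connected subgraph, and every pair is joined by at least one edge of G. Contracting each set to a single vertex therefore yields K_{4} as a minor, and since treewidth is minor-monotone, tw(G) ≥ tw(K_{4}) = 3. The upper and lower bounds meet at 3, so that is the treewidth.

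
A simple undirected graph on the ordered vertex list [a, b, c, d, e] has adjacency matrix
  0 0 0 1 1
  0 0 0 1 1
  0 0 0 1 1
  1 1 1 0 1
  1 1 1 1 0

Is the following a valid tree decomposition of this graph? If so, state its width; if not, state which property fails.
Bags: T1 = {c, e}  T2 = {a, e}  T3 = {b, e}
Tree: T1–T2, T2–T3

A tree decomposition must satisfy three properties: every vertex lies in some bag; for every edge, both endpoints lie together in some bag; and for every vertex, the bags containing it form a connected subtree. Here vertex d appears in no bag, so the decomposition is invalid.

No — vertex d appears in no bag.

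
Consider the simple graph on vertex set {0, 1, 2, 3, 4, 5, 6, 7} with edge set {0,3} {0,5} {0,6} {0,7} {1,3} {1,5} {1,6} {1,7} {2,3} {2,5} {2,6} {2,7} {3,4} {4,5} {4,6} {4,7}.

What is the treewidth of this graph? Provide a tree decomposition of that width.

Each bag holds 5 vertices, so the decomposition has width 4, which upper-bounds the treewidth. For the lower bound: the 5 vertex sets {2,6}, {4,7}, {0,5}, {3}, {1} are disjoint, each induces a connected subgraph, and every pair is joined by at least one edge of G. Contracting each set to a single vertex therefore yields K_{5} as a minor, and since treewidth is minor-monotone, tw(G) ≥ tw(K_{5}) = 4. Hence tw(G) = 4 exactly.

Treewidth 4.
One such decomposition:
Bags: B1 = {2, 3, 5, 6, 7}  B2 = {3, 4, 5, 6, 7}  B3 = {0, 3, 5, 6, 7}  B4 = {1, 3, 5, 6, 7}
Tree: B1–B2, B2–B3, B3–B4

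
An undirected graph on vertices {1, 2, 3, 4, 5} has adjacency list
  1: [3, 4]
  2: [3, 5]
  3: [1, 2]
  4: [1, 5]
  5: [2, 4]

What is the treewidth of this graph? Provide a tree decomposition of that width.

The largest bag has 3 vertices, giving width 2; this decomposition certifies tw(G) ≤ 2. The edges 5–4–1–3–2–5 form a cycle, so G is not a tree and its treewidth is at least 2. Hence tw(G) = 2 exactly.

Treewidth 2.
One such decomposition:
Bags: B1 = {1, 4, 5}  B2 = {1, 3, 5}  B3 = {2, 3, 5}
Tree: B1–B2, B2–B3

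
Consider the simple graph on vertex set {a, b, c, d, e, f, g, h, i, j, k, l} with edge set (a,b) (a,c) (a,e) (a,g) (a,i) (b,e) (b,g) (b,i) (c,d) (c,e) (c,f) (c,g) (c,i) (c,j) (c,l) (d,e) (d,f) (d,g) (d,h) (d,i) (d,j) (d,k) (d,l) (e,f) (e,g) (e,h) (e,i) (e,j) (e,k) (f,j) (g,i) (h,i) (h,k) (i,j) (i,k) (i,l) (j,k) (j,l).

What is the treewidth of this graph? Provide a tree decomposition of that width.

Each bag holds 5 vertices, so the decomposition has width 4, which upper-bounds the treewidth. Conversely, {c, d, e, f, j} is a clique of size 5, and the vertices of any clique must share a bag in every tree decomposition; so some bag has ≥ 5 vertices and tw(G) ≥ 4. The upper and lower bounds meet at 4, so that is the treewidth.

Treewidth 4.
Bags: B1 = {c, d, e, i, j}  B2 = {c, d, e, g, i}  B3 = {d, e, i, j, k}  B4 = {a, c, e, g, i}  B5 = {d, e, h, i, k}  B6 = {c, d, i, j, l}  B7 = {a, b, e, g, i}  B8 = {c, d, e, f, j}
Tree: B1–B2, B1–B3, B2–B4, B3–B5, B1–B6, B4–B7, B1–B8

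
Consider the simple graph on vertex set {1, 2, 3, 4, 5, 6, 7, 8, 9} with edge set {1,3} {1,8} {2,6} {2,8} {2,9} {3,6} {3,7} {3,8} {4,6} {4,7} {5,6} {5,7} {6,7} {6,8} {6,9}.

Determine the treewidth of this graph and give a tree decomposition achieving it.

Every bag has size at most 3, so the width is 3 − 1 = 2 and tw(G) ≤ 2. Conversely, {1, 3, 8} is a clique of size 3, and the vertices of any clique must share a bag in every tree decomposition; so some bag has ≥ 3 vertices and tw(G) ≥ 2. The upper and lower bounds meet at 2, so that is the treewidth.

Treewidth 2.
One optimal decomposition is:
Bags: B1 = {3, 6, 7}  B2 = {5, 6, 7}  B3 = {3, 6, 8}  B4 = {2, 6, 8}  B5 = {2, 6, 9}  B6 = {4, 6, 7}  B7 = {1, 3, 8}
Tree: B1–B2, B1–B3, B3–B4, B4–B5, B2–B6, B3–B7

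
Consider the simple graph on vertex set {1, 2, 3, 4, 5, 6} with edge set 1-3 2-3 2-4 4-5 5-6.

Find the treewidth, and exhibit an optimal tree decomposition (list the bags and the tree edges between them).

Treewidth 1.
One optimal decomposition is:
Bags: B1 = {1, 3}  B2 = {2, 3}  B3 = {2, 4}  B4 = {4, 5}  B5 = {5, 6}
Tree: B1–B2, B2–B3, B3–B4, B4–B5

The largest bag has 2 vertices, giving width 1; this decomposition certifies tw(G) ≤ 1. Since G has at least one edge (e.g. 1–3), it is not an edgeless graph, so tw(G) ≥ 1. The upper and lower bounds meet at 1, so that is the treewidth.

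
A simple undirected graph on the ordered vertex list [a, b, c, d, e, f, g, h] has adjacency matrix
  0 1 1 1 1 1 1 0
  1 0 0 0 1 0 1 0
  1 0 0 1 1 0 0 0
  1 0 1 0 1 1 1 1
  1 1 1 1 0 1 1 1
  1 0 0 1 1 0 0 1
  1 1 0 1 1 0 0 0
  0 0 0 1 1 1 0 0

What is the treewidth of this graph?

A width-3 tree decomposition is:
Bags: B1 = {a, d, e, f}  B2 = {a, d, e, g}  B3 = {a, c, d, e}  B4 = {d, e, f, h}  B5 = {a, b, e, g}
Tree: B1–B2, B1–B3, B1–B4, B2–B5
Every bag has size at most 4, so the width is 4 − 1 = 3 and tw(G) ≤ 3. For the lower bound, the 4 vertices {d, e, f, h} are pairwise adjacent, and any tree decomposition puts a clique entirely inside one bag — forcing width ≥ 3. Therefore the treewidth is 3.

3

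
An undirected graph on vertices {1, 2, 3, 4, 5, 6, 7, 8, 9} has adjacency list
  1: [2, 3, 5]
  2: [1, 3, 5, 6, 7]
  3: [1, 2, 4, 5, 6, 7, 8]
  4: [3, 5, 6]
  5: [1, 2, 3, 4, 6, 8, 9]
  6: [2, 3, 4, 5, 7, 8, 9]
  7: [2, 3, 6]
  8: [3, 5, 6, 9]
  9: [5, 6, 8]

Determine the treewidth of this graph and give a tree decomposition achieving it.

The largest bag has 4 vertices, giving width 3; this decomposition certifies tw(G) ≤ 3. Conversely, {5, 6, 8, 9} is a clique of size 4, and the vertices of any clique must share a bag in every tree decomposition; so some bag has ≥ 4 vertices and tw(G) ≥ 3. Therefore the treewidth is 3.

Treewidth 3.
One optimal decomposition is:
Bags: B1 = {3, 4, 5, 6}  B2 = {2, 3, 5, 6}  B3 = {3, 5, 6, 8}  B4 = {2, 3, 6, 7}  B5 = {1, 2, 3, 5}  B6 = {5, 6, 8, 9}
Tree: B1–B2, B1–B3, B2–B4, B2–B5, B3–B6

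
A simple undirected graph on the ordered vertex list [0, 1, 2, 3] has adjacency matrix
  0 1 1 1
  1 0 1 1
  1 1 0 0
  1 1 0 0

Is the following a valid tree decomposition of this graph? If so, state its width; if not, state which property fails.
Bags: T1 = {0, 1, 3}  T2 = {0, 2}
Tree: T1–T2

A tree decomposition must satisfy three properties: every vertex lies in some bag; for every edge, both endpoints lie together in some bag; and for every vertex, the bags containing it form a connected subtree. Here edge (1,2) lies in no bag, so the decomposition is invalid.

No — edge (1,2) lies in no bag.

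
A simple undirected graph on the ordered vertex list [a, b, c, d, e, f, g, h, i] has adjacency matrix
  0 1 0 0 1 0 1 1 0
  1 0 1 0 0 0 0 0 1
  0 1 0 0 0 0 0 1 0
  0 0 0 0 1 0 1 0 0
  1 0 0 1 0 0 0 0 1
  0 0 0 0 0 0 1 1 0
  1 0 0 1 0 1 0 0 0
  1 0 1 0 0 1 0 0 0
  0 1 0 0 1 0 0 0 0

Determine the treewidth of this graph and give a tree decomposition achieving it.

The largest bag has 4 vertices, giving width 3; this decomposition certifies tw(G) ≤ 3. For the lower bound: the 4 vertex sets {d,f,g}, {h}, {a}, {b,c,e,i} are disjoint, each induces a connected subgraph, and every pair is joined by at least one edge of G. Contracting each set to a single vertex therefore yields K_{4} as a minor, and since treewidth is minor-monotone, tw(G) ≥ tw(K_{4}) = 3. Combining the bounds, tw(G) = 3.

Treewidth 3.
One optimal decomposition is:
Bags: B1 = {d, f, g, h}  B2 = {a, d, g, h}  B3 = {a, d, e, h}  B4 = {a, c, e, h}  B5 = {a, b, c, e}  B6 = {b, c, e, i}
Tree: B1–B2, B2–B3, B3–B4, B4–B5, B5–B6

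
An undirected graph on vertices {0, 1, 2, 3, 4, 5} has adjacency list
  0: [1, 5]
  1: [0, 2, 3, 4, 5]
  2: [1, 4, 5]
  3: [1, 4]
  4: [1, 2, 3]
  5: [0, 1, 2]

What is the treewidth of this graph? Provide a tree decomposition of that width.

Treewidth 2.
One optimal decomposition is:
Bags: B1 = {1, 3, 4}  B2 = {1, 2, 4}  B3 = {1, 2, 5}  B4 = {0, 1, 5}
Tree: B1–B2, B2–B3, B3–B4

The largest bag has 3 vertices, giving width 2; this decomposition certifies tw(G) ≤ 2. Conversely, {0, 1, 5} is a clique of size 3, and the vertices of any clique must share a bag in every tree decomposition; so some bag has ≥ 3 vertices and tw(G) ≥ 2. The upper and lower bounds meet at 2, so that is the treewidth.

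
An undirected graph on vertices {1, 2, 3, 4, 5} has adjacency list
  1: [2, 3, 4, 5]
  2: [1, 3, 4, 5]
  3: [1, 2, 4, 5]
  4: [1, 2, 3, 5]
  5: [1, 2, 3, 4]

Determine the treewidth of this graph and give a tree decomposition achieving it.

With just one bag of size 5, the width is 5 − 1 = 4, so tw(G) ≤ 4. For the lower bound, the 5 vertices {1, 2, 3, 4, 5} are pairwise adjacent, and any tree decomposition puts a clique entirely inside one bag — forcing width ≥ 4. The upper and lower bounds meet at 4, so that is the treewidth.

Treewidth 4.
One optimal decomposition is:
Bags: B1 = {1, 2, 3, 4, 5}
Tree: (single bag)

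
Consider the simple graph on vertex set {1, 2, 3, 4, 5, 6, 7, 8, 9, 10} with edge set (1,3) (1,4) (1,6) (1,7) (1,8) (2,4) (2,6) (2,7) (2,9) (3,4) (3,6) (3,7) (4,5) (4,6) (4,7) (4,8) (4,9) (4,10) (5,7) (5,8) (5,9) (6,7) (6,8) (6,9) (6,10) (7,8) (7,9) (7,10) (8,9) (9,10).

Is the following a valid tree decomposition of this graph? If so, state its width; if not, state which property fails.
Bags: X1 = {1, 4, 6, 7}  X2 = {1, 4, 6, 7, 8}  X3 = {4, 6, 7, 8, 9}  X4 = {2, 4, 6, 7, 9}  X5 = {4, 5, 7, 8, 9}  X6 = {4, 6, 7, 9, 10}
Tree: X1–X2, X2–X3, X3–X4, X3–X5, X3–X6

A tree decomposition must satisfy three properties: every vertex lies in some bag; for every edge, both endpoints lie together in some bag; and for every vertex, the bags containing it form a connected subtree. Here vertex 3 appears in no bag, so the decomposition is invalid.

No — vertex 3 appears in no bag.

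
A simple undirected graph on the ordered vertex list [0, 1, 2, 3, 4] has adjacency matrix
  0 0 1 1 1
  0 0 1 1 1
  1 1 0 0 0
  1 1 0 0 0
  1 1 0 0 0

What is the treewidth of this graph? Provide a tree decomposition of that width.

Treewidth 2.
One such decomposition:
Bags: B1 = {0, 1, 2}  B2 = {0, 1, 4}  B3 = {0, 1, 3}
Tree: B1–B2, B2–B3

The largest bag has 3 vertices, giving width 2; this decomposition certifies tw(G) ≤ 2. For the lower bound, G contains the cycle 2–0–4–1–2, so G is not a forest; only forests have treewidth ≤ 1, hence tw(G) ≥ 2. The upper and lower bounds meet at 2, so that is the treewidth.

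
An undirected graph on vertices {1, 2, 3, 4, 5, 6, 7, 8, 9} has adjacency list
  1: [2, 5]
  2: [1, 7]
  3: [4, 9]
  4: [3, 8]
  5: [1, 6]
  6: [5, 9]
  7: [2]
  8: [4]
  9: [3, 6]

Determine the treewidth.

A width-1 tree decomposition is:
Bags: B1 = {2, 7}  B2 = {1, 2}  B3 = {1, 5}  B4 = {5, 6}  B5 = {6, 9}  B6 = {3, 9}  B7 = {3, 4}  B8 = {4, 8}
Tree: B1–B2, B2–B3, B3–B4, B4–B5, B5–B6, B6–B7, B7–B8
Each bag holds 2 vertices, so the decomposition has width 1, which upper-bounds the treewidth. G has an edge, so its treewidth is at least 1. Hence tw(G) = 1 exactly.

1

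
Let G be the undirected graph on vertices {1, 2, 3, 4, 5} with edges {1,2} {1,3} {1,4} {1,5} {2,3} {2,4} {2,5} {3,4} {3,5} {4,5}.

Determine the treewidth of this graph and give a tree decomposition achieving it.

Treewidth 4.
Bags: B1 = {1, 2, 3, 4, 5}
Tree: (single bag)

A single bag containing all 5 vertices is trivially a valid decomposition of width 4. Conversely, {1, 2, 3, 4, 5} is a clique of size 5, and the vertices of any clique must share a bag in every tree decomposition; so some bag has ≥ 5 vertices and tw(G) ≥ 4. The upper and lower bounds meet at 4, so that is the treewidth.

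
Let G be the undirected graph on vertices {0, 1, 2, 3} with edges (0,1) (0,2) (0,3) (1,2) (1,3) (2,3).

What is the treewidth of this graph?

3

A width-3 tree decomposition is:
Bags: B1 = {0, 1, 2, 3}
Tree: (single bag)
A single bag containing all 4 vertices is trivially a valid decomposition of width 3. For the lower bound, the 4 vertices {0, 1, 2, 3} are pairwise adjacent, and any tree decomposition puts a clique entirely inside one bag — forcing width ≥ 3. The upper and lower bounds meet at 3, so that is the treewidth.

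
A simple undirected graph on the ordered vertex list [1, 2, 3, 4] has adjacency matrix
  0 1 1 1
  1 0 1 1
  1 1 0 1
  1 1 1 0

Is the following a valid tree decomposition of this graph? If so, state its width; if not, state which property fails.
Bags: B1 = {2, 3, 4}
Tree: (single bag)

A tree decomposition must satisfy three properties: every vertex lies in some bag; for every edge, both endpoints lie together in some bag; and for every vertex, the bags containing it form a connected subtree. Here vertex 1 appears in no bag, so the decomposition is invalid.

No — vertex 1 appears in no bag.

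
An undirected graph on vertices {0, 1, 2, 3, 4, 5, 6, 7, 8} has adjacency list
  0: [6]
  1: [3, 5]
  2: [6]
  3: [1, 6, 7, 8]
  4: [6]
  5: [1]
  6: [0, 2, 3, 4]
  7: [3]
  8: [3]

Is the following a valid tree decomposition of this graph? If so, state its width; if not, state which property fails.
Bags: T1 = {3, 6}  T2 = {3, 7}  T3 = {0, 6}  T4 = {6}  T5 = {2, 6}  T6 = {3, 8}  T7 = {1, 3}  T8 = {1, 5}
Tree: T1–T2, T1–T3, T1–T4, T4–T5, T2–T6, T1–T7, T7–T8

A tree decomposition must satisfy three properties: every vertex lies in some bag; for every edge, both endpoints lie together in some bag; and for every vertex, the bags containing it form a connected subtree. Here vertex 4 appears in no bag, so the decomposition is invalid.

No — vertex 4 appears in no bag.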